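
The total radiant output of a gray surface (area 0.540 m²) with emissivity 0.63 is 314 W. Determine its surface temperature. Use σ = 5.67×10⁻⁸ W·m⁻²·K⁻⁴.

T ≈ 357 K

From P = εσAT⁴, T = (P / εσA)^(1/4) = (314 / (0.63 × 5.67×10⁻⁸ × 0.540))^(1/4).
T = (1.63×10^10)^(1/4) = 357 K.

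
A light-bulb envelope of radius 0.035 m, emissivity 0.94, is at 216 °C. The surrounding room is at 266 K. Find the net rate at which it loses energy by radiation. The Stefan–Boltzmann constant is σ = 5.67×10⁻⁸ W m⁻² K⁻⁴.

A = 4πr² = 4π × (0.035)² = 0.0154 m².
Convert: 216 °C = 489 K.
Q = εσA(T⁴ − T_s⁴). T⁴ − T_s⁴ = (489)⁴ − (266)⁴ = 5.72×10^10 − 5.01×10^9 = 5.22×10^10 K⁴.
Q = 0.94 × 5.67×10⁻⁸ × 0.0154 × 5.22×10^10 = 42.8 W.

Q ≈ 42.8 W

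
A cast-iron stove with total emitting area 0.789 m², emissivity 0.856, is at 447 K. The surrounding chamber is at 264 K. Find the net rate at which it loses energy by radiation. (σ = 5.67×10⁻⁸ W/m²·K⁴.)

Q ≈ 1340 W

Q = εσA(T⁴ − T_s⁴). T⁴ − T_s⁴ = (447)⁴ − (264)⁴ = 3.99×10^10 − 4.86×10^9 = 3.51×10^10 K⁴.
Q = 0.856 × 5.67×10⁻⁸ × 0.789 × 3.51×10^10 = 1340 W.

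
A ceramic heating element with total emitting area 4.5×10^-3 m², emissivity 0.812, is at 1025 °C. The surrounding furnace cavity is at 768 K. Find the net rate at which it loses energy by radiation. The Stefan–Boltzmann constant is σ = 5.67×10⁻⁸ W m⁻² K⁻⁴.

Convert: 1025 °C = 1298 K.
Q = εσA(T⁴ − T_s⁴). T⁴ − T_s⁴ = (1298)⁴ − (768)⁴ = 2.84×10^12 − 3.48×10^11 = 2.49×10^12 K⁴.
Q = 0.812 × 5.67×10⁻⁸ × 4.50×10^-3 × 2.49×10^12 = 516 W.

Q ≈ 516 W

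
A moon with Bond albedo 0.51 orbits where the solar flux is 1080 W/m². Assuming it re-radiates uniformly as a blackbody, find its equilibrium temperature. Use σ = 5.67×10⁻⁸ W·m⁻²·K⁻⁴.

Power absorbed = (1−a)S·πR²; power emitted = 4πR²σT⁴. Equating and cancelling πR²:
T = ((1−a)S / 4σ)^(1/4) = (529 / (4 × 5.67×10⁻⁸))^(1/4) = (2.33×10^9)^(1/4).
T = 220 K.

T ≈ 220 K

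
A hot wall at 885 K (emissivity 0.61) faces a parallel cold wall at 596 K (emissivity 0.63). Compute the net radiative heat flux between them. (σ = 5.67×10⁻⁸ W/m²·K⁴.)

For two large parallel gray plates, q = σ(T₁⁴ − T₂⁴) / (1/ε₁ + 1/ε₂ − 1).
1/ε₁ + 1/ε₂ − 1 = 1/0.61 + 1/0.63 − 1 = 2.227.
T₁⁴ − T₂⁴ = 6.13×10^11 − 1.26×10^11 = 4.87×10^11 K⁴.
q = 5.67×10⁻⁸ × 4.87×10^11 / 2.227 = 12400 W/m².

q ≈ 12400 W/m²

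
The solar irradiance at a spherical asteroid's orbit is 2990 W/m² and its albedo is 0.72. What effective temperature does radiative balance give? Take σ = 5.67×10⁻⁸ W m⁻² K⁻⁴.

T ≈ 246 K

Power absorbed = (1−a)S·πR²; power emitted = 4πR²σT⁴. Equating and cancelling πR²:
T = ((1−a)S / 4σ)^(1/4) = (837 / (4 × 5.67×10⁻⁸))^(1/4) = (3.69×10^9)^(1/4).
T = 246 K.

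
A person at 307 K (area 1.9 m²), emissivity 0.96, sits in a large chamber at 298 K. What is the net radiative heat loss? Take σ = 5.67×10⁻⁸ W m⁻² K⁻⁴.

Q ≈ 103 W

Q = εσA(T⁴ − T_s⁴). T⁴ − T_s⁴ = (307)⁴ − (298)⁴ = 8.88×10^9 − 7.89×10^9 = 9.97×10^8 K⁴.
Q = 0.96 × 5.67×10⁻⁸ × 1.90 × 9.97×10^8 = 103 W.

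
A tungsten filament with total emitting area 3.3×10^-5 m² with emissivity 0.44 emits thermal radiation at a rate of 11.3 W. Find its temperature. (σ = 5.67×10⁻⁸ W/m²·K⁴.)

T ≈ 1920 K

From P = εσAT⁴, T = (P / εσA)^(1/4) = (11.3 / (0.44 × 5.67×10⁻⁸ × 3.30×10^-5))^(1/4).
T = (1.37×10^13)^(1/4) = 1920 K.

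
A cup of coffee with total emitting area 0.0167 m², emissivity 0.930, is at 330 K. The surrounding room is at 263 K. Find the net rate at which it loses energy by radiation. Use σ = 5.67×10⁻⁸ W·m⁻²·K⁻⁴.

Q = εσA(T⁴ − T_s⁴). T⁴ − T_s⁴ = (330)⁴ − (263)⁴ = 1.19×10^10 − 4.78×10^9 = 7.07×10^9 K⁴.
Q = 0.930 × 5.67×10⁻⁸ × 0.0167 × 7.07×10^9 = 6.23 W.

Q ≈ 6.23 W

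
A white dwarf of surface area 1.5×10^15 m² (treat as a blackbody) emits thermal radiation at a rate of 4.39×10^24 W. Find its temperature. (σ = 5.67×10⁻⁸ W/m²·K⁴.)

T ≈ 15100 K

From P = σAT⁴, T = (P / σA)^(1/4) = (4.39×10^24 / (5.67×10⁻⁸ × 1.50×10^15))^(1/4).
T = (5.16×10^16)^(1/4) = 15100 K.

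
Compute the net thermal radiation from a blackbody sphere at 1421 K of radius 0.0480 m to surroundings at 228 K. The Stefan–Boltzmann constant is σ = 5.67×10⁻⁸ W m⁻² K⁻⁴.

Q ≈ 6690 W

A = 4πr² = 4π × (0.0480)² = 0.0290 m².
Q = σA(T⁴ − T_s⁴). T⁴ − T_s⁴ = (1421)⁴ − (228)⁴ = 4.08×10^12 − 2.70×10^9 = 4.07×10^12 K⁴.
Q = 5.67×10⁻⁸ × 0.0290 × 4.07×10^12 = 6690 W.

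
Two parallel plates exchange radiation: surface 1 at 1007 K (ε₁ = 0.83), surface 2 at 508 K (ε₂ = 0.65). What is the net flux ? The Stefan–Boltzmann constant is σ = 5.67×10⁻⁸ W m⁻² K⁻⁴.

For two large parallel gray plates, q = σ(T₁⁴ − T₂⁴) / (1/ε₁ + 1/ε₂ − 1).
1/ε₁ + 1/ε₂ − 1 = 1/0.83 + 1/0.65 − 1 = 1.743.
T₁⁴ − T₂⁴ = 1.03×10^12 − 6.66×10^10 = 9.62×10^11 K⁴.
q = 5.67×10⁻⁸ × 9.62×10^11 / 1.743 = 31300 W/m².

q ≈ 31300 W/m²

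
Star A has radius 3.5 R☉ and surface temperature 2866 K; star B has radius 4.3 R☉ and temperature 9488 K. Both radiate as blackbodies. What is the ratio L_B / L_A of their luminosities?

L_B/L_A ≈ 181

L = 4πR²σT⁴ ∝ R²T⁴, so L_B/L_A = (4.3/3.5)² × (9488/2866)⁴ = 1.51 × 120 = 181.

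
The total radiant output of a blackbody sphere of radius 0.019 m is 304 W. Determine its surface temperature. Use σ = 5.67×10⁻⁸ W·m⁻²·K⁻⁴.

A = 4πr² = 4π × (0.019)² = 4.54×10^-3 m².
From P = σAT⁴, T = (P / σA)^(1/4) = (304 / (5.67×10⁻⁸ × 4.54×10^-3))^(1/4).
T = (1.18×10^12)^(1/4) = 1040 K.

T ≈ 1040 K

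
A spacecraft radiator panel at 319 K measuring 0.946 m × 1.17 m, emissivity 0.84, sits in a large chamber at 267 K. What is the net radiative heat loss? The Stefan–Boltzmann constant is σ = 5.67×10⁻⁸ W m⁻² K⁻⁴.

A = 0.946 × 1.17 = 1.11 m².
Q = εσA(T⁴ − T_s⁴). T⁴ − T_s⁴ = (319)⁴ − (267)⁴ = 1.04×10^10 − 5.08×10^9 = 5.27×10^9 K⁴.
Q = 0.84 × 5.67×10⁻⁸ × 1.11 × 5.27×10^9 = 278 W.

Q ≈ 278 W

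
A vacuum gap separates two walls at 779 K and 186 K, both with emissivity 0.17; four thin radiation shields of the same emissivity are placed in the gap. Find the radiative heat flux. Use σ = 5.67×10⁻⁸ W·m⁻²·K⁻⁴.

q ≈ 387 W/m²

Each of the 5 gaps contributes resistance (2/ε − 1) = 2/0.17 − 1 = 10.76; total = 53.82.
q = σ(T₁⁴ − T₂⁴) / 53.82 = 5.67×10⁻⁸ × 3.67×10^11 / 53.82 = 387 W/m².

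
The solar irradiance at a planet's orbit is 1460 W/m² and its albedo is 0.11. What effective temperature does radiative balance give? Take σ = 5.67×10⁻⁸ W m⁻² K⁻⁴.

T ≈ 275 K

Power absorbed = (1−a)S·πR²; power emitted = 4πR²σT⁴. Equating and cancelling πR²:
T = ((1−a)S / 4σ)^(1/4) = (1300 / (4 × 5.67×10⁻⁸))^(1/4) = (5.73×10^9)^(1/4).
T = 275 K.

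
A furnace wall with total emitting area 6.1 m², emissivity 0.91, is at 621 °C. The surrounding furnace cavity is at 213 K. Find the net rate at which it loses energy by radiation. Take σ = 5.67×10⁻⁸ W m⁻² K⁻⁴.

Q ≈ 2.00×10^5 W

Convert: 621 °C = 894 K.
Q = εσA(T⁴ − T_s⁴). T⁴ − T_s⁴ = (894)⁴ − (213)⁴ = 6.39×10^11 − 2.06×10^9 = 6.37×10^11 K⁴.
Q = 0.91 × 5.67×10⁻⁸ × 6.10 × 6.37×10^11 = 2.00×10^5 W.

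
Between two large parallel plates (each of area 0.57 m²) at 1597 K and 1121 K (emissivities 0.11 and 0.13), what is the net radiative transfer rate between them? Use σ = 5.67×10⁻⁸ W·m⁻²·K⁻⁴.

Q ≈ 10100 W

For two large parallel gray plates, q = σ(T₁⁴ − T₂⁴) / (1/ε₁ + 1/ε₂ − 1).
1/ε₁ + 1/ε₂ − 1 = 1/0.11 + 1/0.13 − 1 = 15.78.
T₁⁴ − T₂⁴ = 6.50×10^12 − 1.58×10^12 = 4.93×10^12 K⁴.
q = 5.67×10⁻⁸ × 4.93×10^12 / 15.78 = 17700 W/m².
Q = q·A = 17700 × 0.57 = 10100 W.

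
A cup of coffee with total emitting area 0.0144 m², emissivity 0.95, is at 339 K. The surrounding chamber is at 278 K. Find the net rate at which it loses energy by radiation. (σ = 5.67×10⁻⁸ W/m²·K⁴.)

Q = εσA(T⁴ − T_s⁴). T⁴ − T_s⁴ = (339)⁴ − (278)⁴ = 1.32×10^10 − 5.97×10^9 = 7.23×10^9 K⁴.
Q = 0.95 × 5.67×10⁻⁸ × 0.0144 × 7.23×10^9 = 5.61 W.

Q ≈ 5.61 W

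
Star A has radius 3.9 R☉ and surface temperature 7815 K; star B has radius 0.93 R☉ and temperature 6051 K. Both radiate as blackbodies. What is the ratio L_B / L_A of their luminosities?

L = 4πR²σT⁴ ∝ R²T⁴, so L_B/L_A = (0.93/3.9)² × (6051/7815)⁴ = 0.0569 × 0.359 = 0.0204.

L_B/L_A ≈ 0.0204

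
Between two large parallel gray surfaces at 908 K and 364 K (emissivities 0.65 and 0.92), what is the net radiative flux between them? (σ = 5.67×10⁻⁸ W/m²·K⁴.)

q ≈ 23100 W/m²

For two large parallel gray plates, q = σ(T₁⁴ − T₂⁴) / (1/ε₁ + 1/ε₂ − 1).
1/ε₁ + 1/ε₂ − 1 = 1/0.65 + 1/0.92 − 1 = 1.625.
T₁⁴ − T₂⁴ = 6.80×10^11 − 1.76×10^10 = 6.62×10^11 K⁴.
q = 5.67×10⁻⁸ × 6.62×10^11 / 1.625 = 23100 W/m².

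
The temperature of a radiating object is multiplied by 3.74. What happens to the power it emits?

factor ≈ 196

P ∝ T⁴, so the power scales as (3.74)⁴ = 196.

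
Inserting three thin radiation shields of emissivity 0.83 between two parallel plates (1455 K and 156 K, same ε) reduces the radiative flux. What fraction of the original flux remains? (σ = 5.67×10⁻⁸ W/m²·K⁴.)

With N identical shields there are N+1 = 4 gaps in series, each with the same radiative resistance, so the flux falls to 1/(N+1) of its unshielded value.

ratio ≈ 0.250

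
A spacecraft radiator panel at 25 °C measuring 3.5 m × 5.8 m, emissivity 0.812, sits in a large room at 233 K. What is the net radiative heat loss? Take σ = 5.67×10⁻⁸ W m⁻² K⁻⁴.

Q ≈ 4620 W

A = 3.5 × 5.8 = 20.3 m².
Convert: 25 °C = 298 K.
Q = εσA(T⁴ − T_s⁴). T⁴ − T_s⁴ = (298)⁴ − (233)⁴ = 7.89×10^9 − 2.95×10^9 = 4.94×10^9 K⁴.
Q = 0.812 × 5.67×10⁻⁸ × 20.3 × 4.94×10^9 = 4620 W.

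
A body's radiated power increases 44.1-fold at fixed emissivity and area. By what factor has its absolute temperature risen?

factor ≈ 2.58

P ∝ T⁴ ⇒ T ∝ P^(1/4), so T scales by (44.1)^(1/4) = 2.58.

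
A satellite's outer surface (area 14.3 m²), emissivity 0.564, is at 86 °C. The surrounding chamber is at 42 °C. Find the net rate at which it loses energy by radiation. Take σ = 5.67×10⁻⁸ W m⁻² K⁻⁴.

Q ≈ 3090 W

Convert: 86 °C = 359 K; 42 °C = 315 K.
Q = εσA(T⁴ − T_s⁴). T⁴ − T_s⁴ = (359)⁴ − (315)⁴ = 1.66×10^10 − 9.85×10^9 = 6.76×10^9 K⁴.
Q = 0.564 × 5.67×10⁻⁸ × 14.3 × 6.76×10^9 = 3090 W.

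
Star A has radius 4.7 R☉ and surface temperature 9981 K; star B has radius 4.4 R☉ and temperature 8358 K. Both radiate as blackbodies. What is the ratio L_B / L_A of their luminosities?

L_B/L_A ≈ 0.431

L = 4πR²σT⁴ ∝ R²T⁴, so L_B/L_A = (4.4/4.7)² × (8358/9981)⁴ = 0.876 × 0.492 = 0.431.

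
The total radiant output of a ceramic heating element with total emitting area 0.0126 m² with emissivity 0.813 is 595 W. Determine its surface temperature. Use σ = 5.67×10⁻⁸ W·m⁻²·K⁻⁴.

T ≈ 1010 K

From P = εσAT⁴, T = (P / εσA)^(1/4) = (595 / (0.813 × 5.67×10⁻⁸ × 0.0126))^(1/4).
T = (1.02×10^12)^(1/4) = 1010 K.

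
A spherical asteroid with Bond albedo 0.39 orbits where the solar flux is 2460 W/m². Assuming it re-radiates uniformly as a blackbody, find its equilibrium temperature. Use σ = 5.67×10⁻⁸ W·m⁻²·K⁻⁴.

Power absorbed = (1−a)S·πR²; power emitted = 4πR²σT⁴. Equating and cancelling πR²:
T = ((1−a)S / 4σ)^(1/4) = (1500 / (4 × 5.67×10⁻⁸))^(1/4) = (6.62×10^9)^(1/4).
T = 285 K.

T ≈ 285 K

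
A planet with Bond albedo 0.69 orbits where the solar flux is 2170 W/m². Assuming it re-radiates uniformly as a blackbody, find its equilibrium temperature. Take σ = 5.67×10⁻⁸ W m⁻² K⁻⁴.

T ≈ 233 K

Power absorbed = (1−a)S·πR²; power emitted = 4πR²σT⁴. Equating and cancelling πR²:
T = ((1−a)S / 4σ)^(1/4) = (673 / (4 × 5.67×10⁻⁸))^(1/4) = (2.97×10^9)^(1/4).
T = 233 K.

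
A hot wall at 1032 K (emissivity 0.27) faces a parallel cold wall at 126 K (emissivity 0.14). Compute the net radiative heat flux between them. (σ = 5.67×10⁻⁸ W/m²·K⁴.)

q ≈ 6530 W/m²

For two large parallel gray plates, q = σ(T₁⁴ − T₂⁴) / (1/ε₁ + 1/ε₂ − 1).
1/ε₁ + 1/ε₂ − 1 = 1/0.27 + 1/0.14 − 1 = 9.847.
T₁⁴ − T₂⁴ = 1.13×10^12 − 2.52×10^8 = 1.13×10^12 K⁴.
q = 5.67×10⁻⁸ × 1.13×10^12 / 9.847 = 6530 W/m².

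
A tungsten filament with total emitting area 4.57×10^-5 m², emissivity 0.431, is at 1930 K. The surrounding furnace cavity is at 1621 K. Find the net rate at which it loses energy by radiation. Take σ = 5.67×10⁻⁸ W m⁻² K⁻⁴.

Q = εσA(T⁴ − T_s⁴). T⁴ − T_s⁴ = (1930)⁴ − (1621)⁴ = 1.39×10^13 − 6.90×10^12 = 6.97×10^12 K⁴.
Q = 0.431 × 5.67×10⁻⁸ × 4.57×10^-5 × 6.97×10^12 = 7.78 W.

Q ≈ 7.78 W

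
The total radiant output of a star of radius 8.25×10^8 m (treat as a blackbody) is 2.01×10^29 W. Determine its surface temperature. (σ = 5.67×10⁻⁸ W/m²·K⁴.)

A = 4πr² = 4π × (8.25×10^8)² = 8.55×10^18 m².
From P = σAT⁴, T = (P / σA)^(1/4) = (2.01×10^29 / (5.67×10⁻⁸ × 8.55×10^18))^(1/4).
T = (4.14×10^17)^(1/4) = 25400 K.

T ≈ 25400 K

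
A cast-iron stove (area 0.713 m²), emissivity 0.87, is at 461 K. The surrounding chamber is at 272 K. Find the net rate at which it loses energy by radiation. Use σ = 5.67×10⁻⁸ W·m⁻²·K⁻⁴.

Q = εσA(T⁴ − T_s⁴). T⁴ − T_s⁴ = (461)⁴ − (272)⁴ = 4.52×10^10 − 5.47×10^9 = 3.97×10^10 K⁴.
Q = 0.87 × 5.67×10⁻⁸ × 0.713 × 3.97×10^10 = 1400 W.

Q ≈ 1400 W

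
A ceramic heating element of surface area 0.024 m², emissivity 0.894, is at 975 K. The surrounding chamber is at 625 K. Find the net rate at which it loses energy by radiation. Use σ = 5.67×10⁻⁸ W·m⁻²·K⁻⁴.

Q ≈ 914 W

Q = εσA(T⁴ − T_s⁴). T⁴ − T_s⁴ = (975)⁴ − (625)⁴ = 9.04×10^11 − 1.53×10^11 = 7.51×10^11 K⁴.
Q = 0.894 × 5.67×10⁻⁸ × 0.0240 × 7.51×10^11 = 914 W.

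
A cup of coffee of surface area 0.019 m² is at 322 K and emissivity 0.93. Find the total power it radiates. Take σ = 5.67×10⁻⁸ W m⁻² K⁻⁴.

P = εσAT⁴ = 0.93 × 5.67×10⁻⁸ × 0.0190 × (322)⁴ = 0.93 × 5.67×10⁻⁸ × 0.0190 × 1.08×10^10.
P = 10.8 W.

P ≈ 10.8 W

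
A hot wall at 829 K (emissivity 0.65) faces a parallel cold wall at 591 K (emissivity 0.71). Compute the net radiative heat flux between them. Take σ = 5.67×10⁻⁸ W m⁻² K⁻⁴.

For two large parallel gray plates, q = σ(T₁⁴ − T₂⁴) / (1/ε₁ + 1/ε₂ − 1).
1/ε₁ + 1/ε₂ − 1 = 1/0.65 + 1/0.71 − 1 = 1.947.
T₁⁴ − T₂⁴ = 4.72×10^11 − 1.22×10^11 = 3.50×10^11 K⁴.
q = 5.67×10⁻⁸ × 3.50×10^11 / 1.947 = 10200 W/m².

q ≈ 10200 W/m²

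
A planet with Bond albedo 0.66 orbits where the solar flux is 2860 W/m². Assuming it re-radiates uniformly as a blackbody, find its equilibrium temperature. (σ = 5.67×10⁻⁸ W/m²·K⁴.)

Power absorbed = (1−a)S·πR²; power emitted = 4πR²σT⁴. Equating and cancelling πR²:
T = ((1−a)S / 4σ)^(1/4) = (972 / (4 × 5.67×10⁻⁸))^(1/4) = (4.29×10^9)^(1/4).
T = 256 K.

T ≈ 256 K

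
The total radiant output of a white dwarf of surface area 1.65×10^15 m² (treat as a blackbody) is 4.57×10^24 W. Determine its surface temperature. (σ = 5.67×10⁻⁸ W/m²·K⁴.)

T ≈ 14900 K

From P = σAT⁴, T = (P / σA)^(1/4) = (4.57×10^24 / (5.67×10⁻⁸ × 1.65×10^15))^(1/4).
T = (4.88×10^16)^(1/4) = 14900 K.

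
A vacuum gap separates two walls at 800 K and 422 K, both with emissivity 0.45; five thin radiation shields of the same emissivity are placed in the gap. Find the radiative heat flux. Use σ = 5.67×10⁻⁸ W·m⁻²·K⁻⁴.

q ≈ 1040 W/m²

Each of the 6 gaps contributes resistance (2/ε − 1) = 2/0.45 − 1 = 3.444; total = 20.67.
q = σ(T₁⁴ − T₂⁴) / 20.67 = 5.67×10⁻⁸ × 3.78×10^11 / 20.67 = 1040 W/m².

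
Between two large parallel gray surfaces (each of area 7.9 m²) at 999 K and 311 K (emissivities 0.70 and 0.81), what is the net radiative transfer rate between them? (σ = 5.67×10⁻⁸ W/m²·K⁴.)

For two large parallel gray plates, q = σ(T₁⁴ − T₂⁴) / (1/ε₁ + 1/ε₂ − 1).
1/ε₁ + 1/ε₂ − 1 = 1/0.70 + 1/0.81 − 1 = 1.663.
T₁⁴ − T₂⁴ = 9.96×10^11 − 9.35×10^9 = 9.87×10^11 K⁴.
q = 5.67×10⁻⁸ × 9.87×10^11 / 1.663 = 33600 W/m².
Q = q·A = 33600 × 7.9 = 2.66×10^5 W.

Q ≈ 2.66×10^5 W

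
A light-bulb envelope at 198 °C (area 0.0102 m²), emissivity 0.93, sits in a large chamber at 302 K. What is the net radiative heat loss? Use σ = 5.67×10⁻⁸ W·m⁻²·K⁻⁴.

Convert: 198 °C = 471 K.
Q = εσA(T⁴ − T_s⁴). T⁴ − T_s⁴ = (471)⁴ − (302)⁴ = 4.92×10^10 − 8.32×10^9 = 4.09×10^10 K⁴.
Q = 0.93 × 5.67×10⁻⁸ × 0.0102 × 4.09×10^10 = 22.0 W.

Q ≈ 22.0 W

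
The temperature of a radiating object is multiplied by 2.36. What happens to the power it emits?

P ∝ T⁴, so the power scales as (2.36)⁴ = 31.0.

factor ≈ 31.0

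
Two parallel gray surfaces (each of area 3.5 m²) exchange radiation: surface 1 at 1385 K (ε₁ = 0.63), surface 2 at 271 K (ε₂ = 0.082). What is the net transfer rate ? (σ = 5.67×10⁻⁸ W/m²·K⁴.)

Q ≈ 57000 W

For two large parallel gray plates, q = σ(T₁⁴ − T₂⁴) / (1/ε₁ + 1/ε₂ − 1).
1/ε₁ + 1/ε₂ − 1 = 1/0.63 + 1/0.082 − 1 = 12.78.
T₁⁴ − T₂⁴ = 3.68×10^12 − 5.39×10^9 = 3.67×10^12 K⁴.
q = 5.67×10⁻⁸ × 3.67×10^12 / 12.78 = 16300 W/m².
Q = q·A = 16300 × 3.5 = 57000 W.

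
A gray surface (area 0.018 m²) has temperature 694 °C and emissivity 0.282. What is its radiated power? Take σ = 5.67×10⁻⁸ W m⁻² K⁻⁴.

P ≈ 252 W

694 °C = 967 K.
Stefan–Boltzmann: P = εσAT⁴ = 0.282 × 5.67×10⁻⁸ × 0.0180 × (967)⁴ = 0.282 × 5.67×10⁻⁸ × 0.0180 × 8.74×10^11.
P = 252 W.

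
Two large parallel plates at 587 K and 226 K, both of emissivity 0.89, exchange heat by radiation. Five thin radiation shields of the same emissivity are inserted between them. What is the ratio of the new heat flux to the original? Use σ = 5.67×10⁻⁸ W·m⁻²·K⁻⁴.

ratio ≈ 0.167

With N identical shields there are N+1 = 6 gaps in series, each with the same radiative resistance, so the flux falls to 1/(N+1) of its unshielded value.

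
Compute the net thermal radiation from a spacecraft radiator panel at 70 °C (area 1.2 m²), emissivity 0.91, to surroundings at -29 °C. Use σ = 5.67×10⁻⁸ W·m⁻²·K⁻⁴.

Q ≈ 638 W

Convert: 70 °C = 343 K; -29 °C = 244 K.
Q = εσA(T⁴ − T_s⁴). T⁴ − T_s⁴ = (343)⁴ − (244)⁴ = 1.38×10^10 − 3.54×10^9 = 1.03×10^10 K⁴.
Q = 0.91 × 5.67×10⁻⁸ × 1.20 × 1.03×10^10 = 638 W.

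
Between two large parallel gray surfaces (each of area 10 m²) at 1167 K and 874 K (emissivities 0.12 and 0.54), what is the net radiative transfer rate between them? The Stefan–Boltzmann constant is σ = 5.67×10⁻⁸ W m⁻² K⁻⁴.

For two large parallel gray plates, q = σ(T₁⁴ − T₂⁴) / (1/ε₁ + 1/ε₂ − 1).
1/ε₁ + 1/ε₂ − 1 = 1/0.12 + 1/0.54 − 1 = 9.185.
T₁⁴ − T₂⁴ = 1.85×10^12 − 5.84×10^11 = 1.27×10^12 K⁴.
q = 5.67×10⁻⁸ × 1.27×10^12 / 9.185 = 7850 W/m².
Q = q·A = 7850 × 10 = 78500 W.

Q ≈ 78500 W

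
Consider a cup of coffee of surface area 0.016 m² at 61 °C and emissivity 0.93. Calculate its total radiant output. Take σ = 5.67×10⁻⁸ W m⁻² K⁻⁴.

61 °C = 334 K.
Stefan–Boltzmann: P = εσAT⁴ = 0.93 × 5.67×10⁻⁸ × 0.0160 × (334)⁴ = 0.93 × 5.67×10⁻⁸ × 0.0160 × 1.24×10^10.
P = 10.5 W.

P ≈ 10.5 W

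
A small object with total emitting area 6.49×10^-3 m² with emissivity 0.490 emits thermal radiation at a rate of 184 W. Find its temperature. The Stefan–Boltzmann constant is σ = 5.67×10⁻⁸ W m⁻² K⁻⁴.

T ≈ 1010 K

From P = εσAT⁴, T = (P / εσA)^(1/4) = (184 / (0.490 × 5.67×10⁻⁸ × 6.49×10^-3))^(1/4).
T = (1.02×10^12)^(1/4) = 1010 K.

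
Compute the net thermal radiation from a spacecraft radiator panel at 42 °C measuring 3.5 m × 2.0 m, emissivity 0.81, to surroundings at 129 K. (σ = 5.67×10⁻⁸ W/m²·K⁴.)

Q ≈ 3080 W

A = 3.5 × 2.0 = 7.00 m².
Convert: 42 °C = 315 K.
Q = εσA(T⁴ − T_s⁴). T⁴ − T_s⁴ = (315)⁴ − (129)⁴ = 9.85×10^9 − 2.77×10^8 = 9.57×10^9 K⁴.
Q = 0.81 × 5.67×10⁻⁸ × 7.00 × 9.57×10^9 = 3080 W.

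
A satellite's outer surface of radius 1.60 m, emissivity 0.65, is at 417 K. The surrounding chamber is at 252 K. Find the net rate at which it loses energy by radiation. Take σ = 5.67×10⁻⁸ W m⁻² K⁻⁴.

Q ≈ 31100 W

A = 4πr² = 4π × (1.60)² = 32.2 m².
Q = εσA(T⁴ − T_s⁴). T⁴ − T_s⁴ = (417)⁴ − (252)⁴ = 3.02×10^10 − 4.03×10^9 = 2.62×10^10 K⁴.
Q = 0.65 × 5.67×10⁻⁸ × 32.2 × 2.62×10^10 = 31100 W.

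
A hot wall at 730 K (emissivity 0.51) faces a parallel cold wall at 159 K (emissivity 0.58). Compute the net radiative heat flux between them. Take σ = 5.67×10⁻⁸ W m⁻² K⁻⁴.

q ≈ 5980 W/m²

For two large parallel gray plates, q = σ(T₁⁴ − T₂⁴) / (1/ε₁ + 1/ε₂ − 1).
1/ε₁ + 1/ε₂ − 1 = 1/0.51 + 1/0.58 − 1 = 2.685.
T₁⁴ − T₂⁴ = 2.84×10^11 − 6.39×10^8 = 2.83×10^11 K⁴.
q = 5.67×10⁻⁸ × 2.83×10^11 / 2.685 = 5980 W/m².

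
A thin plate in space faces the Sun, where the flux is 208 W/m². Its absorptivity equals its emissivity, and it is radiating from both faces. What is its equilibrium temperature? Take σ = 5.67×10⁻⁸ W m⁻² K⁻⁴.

Absorbed flux αS = emitted flux 2εσT⁴ per unit area; with α = ε this gives T = (S/2σ)^(1/4).
T = (208 / (2 × 5.67×10⁻⁸))^(1/4) = (1.83×10^9)^(1/4).
T = 207 K.

T ≈ 207 K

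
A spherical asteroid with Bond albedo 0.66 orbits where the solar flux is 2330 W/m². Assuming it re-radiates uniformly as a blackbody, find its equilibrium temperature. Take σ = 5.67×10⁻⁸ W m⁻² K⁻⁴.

Power absorbed = (1−a)S·πR²; power emitted = 4πR²σT⁴. Equating and cancelling πR²:
T = ((1−a)S / 4σ)^(1/4) = (792 / (4 × 5.67×10⁻⁸))^(1/4) = (3.49×10^9)^(1/4).
T = 243 K.

T ≈ 243 K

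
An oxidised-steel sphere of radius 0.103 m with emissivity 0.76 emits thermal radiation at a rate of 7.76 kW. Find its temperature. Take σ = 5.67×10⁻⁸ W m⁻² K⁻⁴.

T ≈ 1080 K

A = 4πr² = 4π × (0.103)² = 0.133 m².
From P = εσAT⁴, T = (P / εσA)^(1/4) = (7760 / (0.76 × 5.67×10⁻⁸ × 0.133))^(1/4).
T = (1.35×10^12)^(1/4) = 1080 K.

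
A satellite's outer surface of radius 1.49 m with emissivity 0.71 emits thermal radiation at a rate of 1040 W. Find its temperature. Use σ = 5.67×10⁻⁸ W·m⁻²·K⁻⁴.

A = 4πr² = 4π × (1.49)² = 27.9 m².
From P = εσAT⁴, T = (P / εσA)^(1/4) = (1040 / (0.71 × 5.67×10⁻⁸ × 27.9))^(1/4).
T = (9.26×10^8)^(1/4) = 174 K.

T ≈ 174 K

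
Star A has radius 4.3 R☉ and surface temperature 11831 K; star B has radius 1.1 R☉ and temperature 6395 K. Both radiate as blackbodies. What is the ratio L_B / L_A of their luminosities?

L_B/L_A ≈ 5.59×10^-3

L = 4πR²σT⁴ ∝ R²T⁴, so L_B/L_A = (1.1/4.3)² × (6395/11831)⁴ = 0.0654 × 0.0854 = 5.59×10^-3.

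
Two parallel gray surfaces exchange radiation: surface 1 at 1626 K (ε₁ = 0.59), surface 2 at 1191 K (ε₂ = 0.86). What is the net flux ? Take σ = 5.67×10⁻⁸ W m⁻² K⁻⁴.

q ≈ 1.52×10^5 W/m²

For two large parallel gray plates, q = σ(T₁⁴ − T₂⁴) / (1/ε₁ + 1/ε₂ − 1).
1/ε₁ + 1/ε₂ − 1 = 1/0.59 + 1/0.86 − 1 = 1.858.
T₁⁴ − T₂⁴ = 6.99×10^12 − 2.01×10^12 = 4.98×10^12 K⁴.
q = 5.67×10⁻⁸ × 4.98×10^12 / 1.858 = 1.52×10^5 W/m².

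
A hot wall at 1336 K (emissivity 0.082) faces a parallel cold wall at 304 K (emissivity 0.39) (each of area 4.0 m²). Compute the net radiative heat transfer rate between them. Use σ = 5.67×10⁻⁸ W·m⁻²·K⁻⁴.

Q ≈ 52400 W

For two large parallel gray plates, q = σ(T₁⁴ − T₂⁴) / (1/ε₁ + 1/ε₂ − 1).
1/ε₁ + 1/ε₂ − 1 = 1/0.082 + 1/0.39 − 1 = 13.76.
T₁⁴ − T₂⁴ = 3.19×10^12 − 8.54×10^9 = 3.18×10^12 K⁴.
q = 5.67×10⁻⁸ × 3.18×10^12 / 13.76 = 13100 W/m².
Q = q·A = 13100 × 4.0 = 52400 W.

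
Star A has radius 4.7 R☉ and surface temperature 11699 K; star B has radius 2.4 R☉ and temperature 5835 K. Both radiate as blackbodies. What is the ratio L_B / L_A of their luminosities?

L_B/L_A ≈ 0.0161

L = 4πR²σT⁴ ∝ R²T⁴, so L_B/L_A = (2.4/4.7)² × (5835/11699)⁴ = 0.261 × 0.0619 = 0.0161.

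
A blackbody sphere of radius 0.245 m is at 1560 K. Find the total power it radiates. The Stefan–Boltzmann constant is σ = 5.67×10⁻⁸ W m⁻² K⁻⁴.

A = 4πr² = 4π × (0.245)² = 0.754 m².
P = σAT⁴ = 5.67×10⁻⁸ × 0.754 × (1560)⁴ = 5.67×10⁻⁸ × 0.754 × 5.92×10^12.
P = 2.53×10^5 W.

P ≈ 2.53×10^5 W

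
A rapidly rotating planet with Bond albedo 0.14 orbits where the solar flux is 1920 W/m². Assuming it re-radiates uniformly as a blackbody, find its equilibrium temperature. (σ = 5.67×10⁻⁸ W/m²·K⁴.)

T ≈ 292 K

Power absorbed = (1−a)S·πR²; power emitted = 4πR²σT⁴. Equating and cancelling πR²:
T = ((1−a)S / 4σ)^(1/4) = (1650 / (4 × 5.67×10⁻⁸))^(1/4) = (7.28×10^9)^(1/4).
T = 292 K.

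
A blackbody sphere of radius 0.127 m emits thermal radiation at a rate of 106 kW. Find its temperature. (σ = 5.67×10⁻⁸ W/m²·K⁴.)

T ≈ 1740 K

A = 4πr² = 4π × (0.127)² = 0.203 m².
From P = σAT⁴, T = (P / σA)^(1/4) = (1.06×10^5 / (5.67×10⁻⁸ × 0.203))^(1/4).
T = (9.22×10^12)^(1/4) = 1740 K.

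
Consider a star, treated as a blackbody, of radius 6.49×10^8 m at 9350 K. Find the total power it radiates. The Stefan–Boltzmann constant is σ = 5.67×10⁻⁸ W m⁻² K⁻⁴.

A = 4πr² = 4π × (6.49×10^8)² = 5.29×10^18 m².
P = σAT⁴ = 5.67×10⁻⁸ × 5.29×10^18 × (9350)⁴ = 5.67×10⁻⁸ × 5.29×10^18 × 7.64×10^15.
P = 2.29×10^27 W.

P ≈ 2.29×10^27 W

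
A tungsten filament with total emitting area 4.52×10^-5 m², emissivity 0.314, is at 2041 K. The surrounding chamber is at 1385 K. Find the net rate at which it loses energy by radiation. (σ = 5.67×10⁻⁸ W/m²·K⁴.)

Q = εσA(T⁴ − T_s⁴). T⁴ − T_s⁴ = (2041)⁴ − (1385)⁴ = 1.74×10^13 − 3.68×10^12 = 1.37×10^13 K⁴.
Q = 0.314 × 5.67×10⁻⁸ × 4.52×10^-5 × 1.37×10^13 = 11.0 W.

Q ≈ 11.0 W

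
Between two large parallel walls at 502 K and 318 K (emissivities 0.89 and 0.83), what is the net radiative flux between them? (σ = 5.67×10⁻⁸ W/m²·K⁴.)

q ≈ 2270 W/m²

For two large parallel gray plates, q = σ(T₁⁴ − T₂⁴) / (1/ε₁ + 1/ε₂ − 1).
1/ε₁ + 1/ε₂ − 1 = 1/0.89 + 1/0.83 − 1 = 1.328.
T₁⁴ − T₂⁴ = 6.35×10^10 − 1.02×10^10 = 5.33×10^10 K⁴.
q = 5.67×10⁻⁸ × 5.33×10^10 / 1.328 = 2270 W/m².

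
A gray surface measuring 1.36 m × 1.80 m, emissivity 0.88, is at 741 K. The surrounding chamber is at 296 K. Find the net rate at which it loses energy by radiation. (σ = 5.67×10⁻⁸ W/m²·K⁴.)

A = 1.36 × 1.80 = 2.45 m².
Q = εσA(T⁴ − T_s⁴). T⁴ − T_s⁴ = (741)⁴ − (296)⁴ = 3.01×10^11 − 7.68×10^9 = 2.94×10^11 K⁴.
Q = 0.88 × 5.67×10⁻⁸ × 2.45 × 2.94×10^11 = 35900 W.

Q ≈ 35900 W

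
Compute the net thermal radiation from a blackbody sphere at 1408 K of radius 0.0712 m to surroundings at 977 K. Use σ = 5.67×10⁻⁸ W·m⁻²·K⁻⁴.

Q ≈ 10900 W

A = 4πr² = 4π × (0.0712)² = 0.0637 m².
Q = σA(T⁴ − T_s⁴). T⁴ − T_s⁴ = (1408)⁴ − (977)⁴ = 3.93×10^12 − 9.11×10^11 = 3.02×10^12 K⁴.
Q = 5.67×10⁻⁸ × 0.0637 × 3.02×10^12 = 10900 W.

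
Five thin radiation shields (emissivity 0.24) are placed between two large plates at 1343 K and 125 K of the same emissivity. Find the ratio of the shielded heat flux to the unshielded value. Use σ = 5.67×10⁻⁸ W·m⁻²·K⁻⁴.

ratio ≈ 0.167

With N identical shields there are N+1 = 6 gaps in series, each with the same radiative resistance, so the flux falls to 1/(N+1) of its unshielded value.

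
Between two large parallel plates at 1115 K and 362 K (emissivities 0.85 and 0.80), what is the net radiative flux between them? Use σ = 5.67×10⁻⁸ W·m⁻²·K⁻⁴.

For two large parallel gray plates, q = σ(T₁⁴ − T₂⁴) / (1/ε₁ + 1/ε₂ − 1).
1/ε₁ + 1/ε₂ − 1 = 1/0.85 + 1/0.80 − 1 = 1.426.
T₁⁴ − T₂⁴ = 1.55×10^12 − 1.72×10^10 = 1.53×10^12 K⁴.
q = 5.67×10⁻⁸ × 1.53×10^12 / 1.426 = 60800 W/m².

q ≈ 60800 W/m²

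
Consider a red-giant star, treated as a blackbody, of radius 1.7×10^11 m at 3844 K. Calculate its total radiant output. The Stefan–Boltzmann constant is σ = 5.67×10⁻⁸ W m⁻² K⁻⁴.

P ≈ 4.50×10^30 W

A = 4πr² = 4π × (1.7×10^11)² = 3.63×10^23 m².
P = σAT⁴ = 5.67×10⁻⁸ × 3.63×10^23 × (3844)⁴ = 5.67×10⁻⁸ × 3.63×10^23 × 2.18×10^14.
P = 4.50×10^30 W.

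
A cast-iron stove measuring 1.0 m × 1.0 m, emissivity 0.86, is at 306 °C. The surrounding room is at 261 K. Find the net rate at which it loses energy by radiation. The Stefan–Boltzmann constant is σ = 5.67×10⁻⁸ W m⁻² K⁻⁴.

A = 1.0 × 1.0 = 1.00 m².
Convert: 306 °C = 579 K.
Q = εσA(T⁴ − T_s⁴). T⁴ − T_s⁴ = (579)⁴ − (261)⁴ = 1.12×10^11 − 4.64×10^9 = 1.08×10^11 K⁴.
Q = 0.86 × 5.67×10⁻⁸ × 1.00 × 1.08×10^11 = 5250 W.

Q ≈ 5250 W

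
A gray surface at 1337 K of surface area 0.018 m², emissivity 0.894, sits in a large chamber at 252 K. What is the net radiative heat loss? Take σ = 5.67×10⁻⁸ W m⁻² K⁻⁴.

Q ≈ 2910 W

Q = εσA(T⁴ − T_s⁴). T⁴ − T_s⁴ = (1337)⁴ − (252)⁴ = 3.20×10^12 − 4.03×10^9 = 3.19×10^12 K⁴.
Q = 0.894 × 5.67×10⁻⁸ × 0.0180 × 3.19×10^12 = 2910 W.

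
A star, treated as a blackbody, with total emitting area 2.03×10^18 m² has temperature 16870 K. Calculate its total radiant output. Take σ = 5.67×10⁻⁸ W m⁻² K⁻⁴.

P = σAT⁴ = 5.67×10⁻⁸ × 2.03×10^18 × (16870)⁴ = 5.67×10⁻⁸ × 2.03×10^18 × 8.10×10^16.
P = 9.32×10^27 W.

P ≈ 9.32×10^27 W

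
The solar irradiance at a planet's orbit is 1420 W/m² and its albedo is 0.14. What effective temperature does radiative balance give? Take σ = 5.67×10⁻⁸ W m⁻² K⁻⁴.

T ≈ 271 K

Power absorbed = (1−a)S·πR²; power emitted = 4πR²σT⁴. Equating and cancelling πR²:
T = ((1−a)S / 4σ)^(1/4) = (1220 / (4 × 5.67×10⁻⁸))^(1/4) = (5.38×10^9)^(1/4).
T = 271 K.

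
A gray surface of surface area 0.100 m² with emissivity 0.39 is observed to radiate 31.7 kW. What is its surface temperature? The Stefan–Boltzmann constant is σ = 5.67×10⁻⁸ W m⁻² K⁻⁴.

From P = εσAT⁴, T = (P / εσA)^(1/4) = (31700 / (0.39 × 5.67×10⁻⁸ × 0.100))^(1/4).
T = (1.43×10^13)^(1/4) = 1950 K.

T ≈ 1950 K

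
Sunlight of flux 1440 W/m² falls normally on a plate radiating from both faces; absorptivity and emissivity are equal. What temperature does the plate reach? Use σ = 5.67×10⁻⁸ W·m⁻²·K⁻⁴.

T ≈ 336 K

Absorbed flux αS = emitted flux 2εσT⁴ per unit area; with α = ε this gives T = (S/2σ)^(1/4).
T = (1440 / (2 × 5.67×10⁻⁸))^(1/4) = (1.27×10^10)^(1/4).
T = 336 K.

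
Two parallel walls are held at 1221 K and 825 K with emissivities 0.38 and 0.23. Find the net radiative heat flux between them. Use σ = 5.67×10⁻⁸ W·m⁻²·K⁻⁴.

q ≈ 16700 W/m²

For two large parallel gray plates, q = σ(T₁⁴ − T₂⁴) / (1/ε₁ + 1/ε₂ − 1).
1/ε₁ + 1/ε₂ − 1 = 1/0.38 + 1/0.23 − 1 = 5.979.
T₁⁴ − T₂⁴ = 2.22×10^12 − 4.63×10^11 = 1.76×10^12 K⁴.
q = 5.67×10⁻⁸ × 1.76×10^12 / 5.979 = 16700 W/m².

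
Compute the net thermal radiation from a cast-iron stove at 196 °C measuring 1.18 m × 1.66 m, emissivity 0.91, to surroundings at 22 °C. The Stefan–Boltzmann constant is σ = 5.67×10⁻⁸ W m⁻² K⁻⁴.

A = 1.18 × 1.66 = 1.96 m².
Convert: 196 °C = 469 K; 22 °C = 295 K.
Q = εσA(T⁴ − T_s⁴). T⁴ − T_s⁴ = (469)⁴ − (295)⁴ = 4.84×10^10 − 7.57×10^9 = 4.08×10^10 K⁴.
Q = 0.91 × 5.67×10⁻⁸ × 1.96 × 4.08×10^10 = 4120 W.

Q ≈ 4120 W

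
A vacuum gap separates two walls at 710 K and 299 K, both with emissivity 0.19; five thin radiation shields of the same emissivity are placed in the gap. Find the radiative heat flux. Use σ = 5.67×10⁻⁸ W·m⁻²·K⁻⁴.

Each of the 6 gaps contributes resistance (2/ε − 1) = 2/0.19 − 1 = 9.526; total = 57.16.
q = σ(T₁⁴ − T₂⁴) / 57.16 = 5.67×10⁻⁸ × 2.46×10^11 / 57.16 = 244 W/m².

q ≈ 244 W/m²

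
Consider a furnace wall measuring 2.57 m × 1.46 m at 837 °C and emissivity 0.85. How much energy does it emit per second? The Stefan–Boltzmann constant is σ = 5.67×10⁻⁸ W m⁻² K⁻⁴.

P ≈ 2.75×10^5 W

A = 2.57 × 1.46 = 3.75 m².
837 °C = 1110 K.
Stefan–Boltzmann: P = εσAT⁴ = 0.85 × 5.67×10⁻⁸ × 3.75 × (1110)⁴ = 0.85 × 5.67×10⁻⁸ × 3.75 × 1.52×10^12.
P = 2.75×10^5 W.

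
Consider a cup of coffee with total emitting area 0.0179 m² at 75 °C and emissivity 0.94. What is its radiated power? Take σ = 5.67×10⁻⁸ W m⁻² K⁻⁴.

75 °C = 348 K.
Stefan–Boltzmann: P = εσAT⁴ = 0.94 × 5.67×10⁻⁸ × 0.0179 × (348)⁴ = 0.94 × 5.67×10⁻⁸ × 0.0179 × 1.47×10^10.
P = 14.0 W.

P ≈ 14.0 W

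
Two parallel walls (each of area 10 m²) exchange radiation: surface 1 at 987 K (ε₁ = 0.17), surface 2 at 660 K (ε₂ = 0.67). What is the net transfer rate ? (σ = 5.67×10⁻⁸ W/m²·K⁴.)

For two large parallel gray plates, q = σ(T₁⁴ − T₂⁴) / (1/ε₁ + 1/ε₂ − 1).
1/ε₁ + 1/ε₂ − 1 = 1/0.17 + 1/0.67 − 1 = 6.375.
T₁⁴ − T₂⁴ = 9.49×10^11 − 1.90×10^11 = 7.59×10^11 K⁴.
q = 5.67×10⁻⁸ × 7.59×10^11 / 6.375 = 6750 W/m².
Q = q·A = 6750 × 10 = 67500 W.

Q ≈ 67500 W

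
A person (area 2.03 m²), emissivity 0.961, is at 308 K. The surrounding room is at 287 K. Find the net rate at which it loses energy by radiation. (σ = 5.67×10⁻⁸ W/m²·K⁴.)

Q ≈ 245 W

Q = εσA(T⁴ − T_s⁴). T⁴ − T_s⁴ = (308)⁴ − (287)⁴ = 9.00×10^9 − 6.78×10^9 = 2.21×10^9 K⁴.
Q = 0.961 × 5.67×10⁻⁸ × 2.03 × 2.21×10^9 = 245 W.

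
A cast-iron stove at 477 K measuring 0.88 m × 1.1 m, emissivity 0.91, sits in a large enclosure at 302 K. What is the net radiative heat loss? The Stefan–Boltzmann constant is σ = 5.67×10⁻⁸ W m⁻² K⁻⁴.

A = 0.88 × 1.1 = 0.968 m².
Q = εσA(T⁴ − T_s⁴). T⁴ − T_s⁴ = (477)⁴ − (302)⁴ = 5.18×10^10 − 8.32×10^9 = 4.35×10^10 K⁴.
Q = 0.91 × 5.67×10⁻⁸ × 0.968 × 4.35×10^10 = 2170 W.

Q ≈ 2170 W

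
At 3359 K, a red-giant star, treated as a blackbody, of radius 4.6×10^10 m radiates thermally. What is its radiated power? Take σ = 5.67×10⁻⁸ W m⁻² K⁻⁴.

A = 4πr² = 4π × (4.6×10^10)² = 2.66×10^22 m².
P = σAT⁴ = 5.67×10⁻⁸ × 2.66×10^22 × (3359)⁴ = 5.67×10⁻⁸ × 2.66×10^22 × 1.27×10^14.
P = 1.92×10^29 W.

P ≈ 1.92×10^29 W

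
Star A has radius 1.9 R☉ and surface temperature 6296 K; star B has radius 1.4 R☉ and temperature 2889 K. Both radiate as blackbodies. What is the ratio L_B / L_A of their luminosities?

L = 4πR²σT⁴ ∝ R²T⁴, so L_B/L_A = (1.4/1.9)² × (2889/6296)⁴ = 0.543 × 0.0443 = 0.0241.

L_B/L_A ≈ 0.0241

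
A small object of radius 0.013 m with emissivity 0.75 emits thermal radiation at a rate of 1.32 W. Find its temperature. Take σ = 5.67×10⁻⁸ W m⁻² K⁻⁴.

A = 4πr² = 4π × (0.013)² = 2.12×10^-3 m².
From P = εσAT⁴, T = (P / εσA)^(1/4) = (1.32 / (0.75 × 5.67×10⁻⁸ × 2.12×10^-3))^(1/4).
T = (1.46×10^10)^(1/4) = 348 K.

T ≈ 348 K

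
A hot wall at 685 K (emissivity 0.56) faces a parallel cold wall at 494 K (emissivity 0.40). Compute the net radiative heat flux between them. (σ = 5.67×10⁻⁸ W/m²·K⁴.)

For two large parallel gray plates, q = σ(T₁⁴ − T₂⁴) / (1/ε₁ + 1/ε₂ − 1).
1/ε₁ + 1/ε₂ − 1 = 1/0.56 + 1/0.40 − 1 = 3.286.
T₁⁴ − T₂⁴ = 2.20×10^11 − 5.96×10^10 = 1.61×10^11 K⁴.
q = 5.67×10⁻⁸ × 1.61×10^11 / 3.286 = 2770 W/m².

q ≈ 2770 W/m²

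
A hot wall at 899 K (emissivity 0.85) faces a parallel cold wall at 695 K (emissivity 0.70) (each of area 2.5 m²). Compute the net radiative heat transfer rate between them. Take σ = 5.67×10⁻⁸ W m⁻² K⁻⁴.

For two large parallel gray plates, q = σ(T₁⁴ − T₂⁴) / (1/ε₁ + 1/ε₂ − 1).
1/ε₁ + 1/ε₂ − 1 = 1/0.85 + 1/0.70 − 1 = 1.605.
T₁⁴ − T₂⁴ = 6.53×10^11 − 2.33×10^11 = 4.20×10^11 K⁴.
q = 5.67×10⁻⁸ × 4.20×10^11 / 1.605 = 14800 W/m².
Q = q·A = 14800 × 2.5 = 37100 W.

Q ≈ 37100 W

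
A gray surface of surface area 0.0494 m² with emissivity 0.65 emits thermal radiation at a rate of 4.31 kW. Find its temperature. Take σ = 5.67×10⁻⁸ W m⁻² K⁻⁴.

T ≈ 1240 K

From P = εσAT⁴, T = (P / εσA)^(1/4) = (4310 / (0.65 × 5.67×10⁻⁸ × 0.0494))^(1/4).
T = (2.37×10^12)^(1/4) = 1240 K.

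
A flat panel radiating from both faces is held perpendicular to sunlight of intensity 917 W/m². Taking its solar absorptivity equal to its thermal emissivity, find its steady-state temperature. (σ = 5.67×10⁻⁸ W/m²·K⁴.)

T ≈ 300 K

Absorbed flux αS = emitted flux 2εσT⁴ per unit area; with α = ε this gives T = (S/2σ)^(1/4).
T = (917 / (2 × 5.67×10⁻⁸))^(1/4) = (8.09×10^9)^(1/4).
T = 300 K.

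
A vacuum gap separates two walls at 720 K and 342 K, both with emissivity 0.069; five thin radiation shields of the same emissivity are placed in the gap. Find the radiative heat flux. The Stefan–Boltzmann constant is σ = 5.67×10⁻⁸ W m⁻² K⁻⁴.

q ≈ 86.1 W/m²

Each of the 6 gaps contributes resistance (2/ε − 1) = 2/0.069 − 1 = 27.99; total = 167.9.
q = σ(T₁⁴ − T₂⁴) / 167.9 = 5.67×10⁻⁸ × 2.55×10^11 / 167.9 = 86.1 W/m².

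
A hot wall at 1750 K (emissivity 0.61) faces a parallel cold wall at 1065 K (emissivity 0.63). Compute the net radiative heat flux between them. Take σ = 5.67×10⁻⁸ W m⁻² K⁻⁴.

For two large parallel gray plates, q = σ(T₁⁴ − T₂⁴) / (1/ε₁ + 1/ε₂ − 1).
1/ε₁ + 1/ε₂ − 1 = 1/0.61 + 1/0.63 − 1 = 2.227.
T₁⁴ − T₂⁴ = 9.38×10^12 − 1.29×10^12 = 8.09×10^12 K⁴.
q = 5.67×10⁻⁸ × 8.09×10^12 / 2.227 = 2.06×10^5 W/m².

q ≈ 2.06×10^5 W/m²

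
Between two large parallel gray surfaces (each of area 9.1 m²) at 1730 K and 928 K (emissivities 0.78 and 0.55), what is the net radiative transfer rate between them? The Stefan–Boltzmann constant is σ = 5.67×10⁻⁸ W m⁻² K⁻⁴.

Q ≈ 2.02×10^6 W

For two large parallel gray plates, q = σ(T₁⁴ − T₂⁴) / (1/ε₁ + 1/ε₂ − 1).
1/ε₁ + 1/ε₂ − 1 = 1/0.78 + 1/0.55 − 1 = 2.100.
T₁⁴ − T₂⁴ = 8.96×10^12 − 7.42×10^11 = 8.22×10^12 K⁴.
q = 5.67×10⁻⁸ × 8.22×10^12 / 2.100 = 2.22×10^5 W/m².
Q = q·A = 2.22×10^5 × 9.1 = 2.02×10^6 W.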